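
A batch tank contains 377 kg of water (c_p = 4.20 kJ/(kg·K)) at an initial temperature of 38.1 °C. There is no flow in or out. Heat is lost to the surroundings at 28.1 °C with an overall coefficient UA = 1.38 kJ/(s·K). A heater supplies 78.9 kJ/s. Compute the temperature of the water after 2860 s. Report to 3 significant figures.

Energy balance: M c_p dT/dt = −UA(T − T_amb) + Q̇.
dT/dt = (T_ss − T)/τ with T_ss = T_amb + Q̇/UA = 28.1 + 78.9/1.38 = 85.274 °C, τ = M c_p/UA = 377·4.20/1.38 = 1147.4 s.
Integrating: T(t) = T_ss + (T₀ − T_ss) e^(−t/τ).
T(2860) = 85.274 + (-47.174)·0.082694 = 81.373 °C.

81.4 °C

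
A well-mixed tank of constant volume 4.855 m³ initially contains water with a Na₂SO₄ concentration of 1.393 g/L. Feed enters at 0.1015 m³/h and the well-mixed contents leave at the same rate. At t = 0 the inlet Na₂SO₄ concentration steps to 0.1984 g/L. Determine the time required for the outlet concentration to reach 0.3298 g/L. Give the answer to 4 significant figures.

105.6 h

Species balance: V dC/dt = Q(C_in − C) ⇒ τ = V/Q = 47.8325 h.
C(t) = C_in + (C₀ − C_in) e^(−t/τ). Set C = 0.3298 and solve for t:
e^(−t/τ) = (C − C_in)/(C₀ − C_in) = (0.3298 − 0.1984)/(1.393 − 0.1984) = 0.109995
t = −τ ln(…) = 47.8325 × 2.20732 = 105.582 h.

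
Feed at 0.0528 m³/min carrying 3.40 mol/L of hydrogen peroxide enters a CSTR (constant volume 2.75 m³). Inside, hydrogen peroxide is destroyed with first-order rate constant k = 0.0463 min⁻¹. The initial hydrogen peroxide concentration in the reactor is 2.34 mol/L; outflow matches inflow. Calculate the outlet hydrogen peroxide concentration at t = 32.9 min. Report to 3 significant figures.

1.15 mol/L

Accumulation = in − out − consumed: V dC/dt = Q C_in − Q C − k V C.
This is linear with rate a = Q/V + k = 0.065500 min⁻¹.
C_ss = Q C_in/(Q + kV) = 0.99664 mol/L; C(t) = C_ss + (C₀ − C_ss) e^(−a t).
C(32.9) = 0.99664 + (1.3434)·e^(−0.065500·32.9) = 0.99664 + (1.3434)·0.11591 = 1.1523 mol/L.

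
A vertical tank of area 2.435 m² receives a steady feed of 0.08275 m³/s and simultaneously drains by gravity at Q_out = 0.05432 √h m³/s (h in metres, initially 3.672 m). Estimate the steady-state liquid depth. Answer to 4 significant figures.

2.321 m

Unsteady balance on liquid volume: A dh/dt = Q_in − 0.05432 √h. At steady state dh/dt = 0:
Q_in = 0.05432 √h_ss ⇒ √h_ss = 0.08275/0.05432 = 1.52338.
h_ss = 1.52338² = 2.32069 m. (Since h₀ = 3.672 m > h_ss, the level will fall toward this value.)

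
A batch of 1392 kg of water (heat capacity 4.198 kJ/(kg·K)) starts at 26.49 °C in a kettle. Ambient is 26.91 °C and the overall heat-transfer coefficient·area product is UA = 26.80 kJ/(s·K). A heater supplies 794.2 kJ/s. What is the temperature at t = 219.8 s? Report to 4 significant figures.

M c_p dT/dt = −UA(T − T_amb) + Q̇.
dT/dt = (T_ss − T)/τ with T_ss = T_amb + Q̇/UA = 26.91 + 794.2/26.80 = 56.5443 °C, τ = M c_p/UA = 1392·4.198/26.80 = 218.045 s.
This is linear first-order; T(t) = T_ss + (T₀ − T_ss) e^(−t/τ).
T(219.8) = 56.5443 + (-30.0543)·0.364931 = 45.5766 °C.

45.58 °C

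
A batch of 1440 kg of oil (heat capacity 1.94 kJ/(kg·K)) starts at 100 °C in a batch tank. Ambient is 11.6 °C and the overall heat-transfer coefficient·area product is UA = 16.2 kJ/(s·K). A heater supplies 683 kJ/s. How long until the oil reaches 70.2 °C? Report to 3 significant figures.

178 s

First-law balance (no shaft work): M c_p dT/dt = −UA(T − T_amb) + Q̇.
τ = M c_p/UA = 172.44 s; T_ss = T_amb + Q̇/UA = 11.6 + 683/16.2 = 53.760 °C.
T(t) = T_ss + (T₀ − T_ss)e^(−t/τ); set T = 70.2:
t = −τ ln[(T − T_ss)/(T₀ − T_ss)] = −172.44 · ln(0.35553) = 178.33 s.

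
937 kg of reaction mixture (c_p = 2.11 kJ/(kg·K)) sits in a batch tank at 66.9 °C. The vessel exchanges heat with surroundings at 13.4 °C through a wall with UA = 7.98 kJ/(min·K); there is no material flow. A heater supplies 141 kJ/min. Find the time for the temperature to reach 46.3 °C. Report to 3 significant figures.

212 min

Lumped-capacitance energy balance: M c_p dT/dt = UA(T_amb − T) + Q̇.
τ = M c_p/UA = 247.75 min; T_ss = T_amb + Q̇/UA = 13.4 + 141/7.98 = 31.069 °C.
T(t) = T_ss + (T₀ − T_ss)e^(−t/τ); set T = 46.3:
t = −τ ln[(T − T_ss)/(T₀ − T_ss)] = −247.75 · ln(0.42508) = 211.95 min.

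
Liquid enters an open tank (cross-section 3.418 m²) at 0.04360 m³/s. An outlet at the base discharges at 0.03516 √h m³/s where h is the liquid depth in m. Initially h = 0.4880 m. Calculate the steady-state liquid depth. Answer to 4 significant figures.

1.538 m

Level balance: A dh/dt = 0.04360 − 0.03516 √h. Setting dh/dt = 0:
Q_in = 0.03516 √h_ss ⇒ √h_ss = 0.04360/0.03516 = 1.24005.
h_ss = 1.24005² = 1.53771 m. (Since h₀ = 0.4880 m < h_ss, the level will rise toward this value.)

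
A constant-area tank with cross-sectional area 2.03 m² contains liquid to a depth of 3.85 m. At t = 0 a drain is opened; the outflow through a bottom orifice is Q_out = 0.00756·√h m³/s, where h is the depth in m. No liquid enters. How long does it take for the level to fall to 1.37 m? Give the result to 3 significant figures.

425 s

Unsteady balance on liquid volume: A dh/dt = −0.00756 √h.
Separate and integrate: 2(√h − √h₀) = −(0.00756/A) t.
t = 2A(√h₀ − √h)/0.00756 = 2·2.03·(√3.85 − √1.37)/0.00756
  = 4.0600 × (1.9621 − 1.1705) / 0.00756 = 425.16 s.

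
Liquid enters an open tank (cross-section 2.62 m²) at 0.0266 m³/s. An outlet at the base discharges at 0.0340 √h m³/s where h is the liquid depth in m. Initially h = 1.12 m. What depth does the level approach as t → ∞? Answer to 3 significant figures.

Unsteady balance on liquid volume: A dh/dt = Q_in − 0.0340 √h. At steady state dh/dt = 0:
Q_in = 0.0340 √h_ss ⇒ √h_ss = 0.0266/0.0340 = 0.78235.
h_ss = 0.78235² = 0.61208 m. (Since h₀ = 1.12 m > h_ss, the level will fall toward this value.)

0.612 m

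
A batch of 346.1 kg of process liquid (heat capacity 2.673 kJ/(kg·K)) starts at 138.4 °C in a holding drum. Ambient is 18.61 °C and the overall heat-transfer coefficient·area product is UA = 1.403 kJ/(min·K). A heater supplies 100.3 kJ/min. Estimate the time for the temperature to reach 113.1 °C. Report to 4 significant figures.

489.2 min

Lumped-capacitance energy balance: M c_p dT/dt = UA(T_amb − T) + Q̇.
τ = M c_p/UA = 659.391 min; T_ss = T_amb + Q̇/UA = 18.61 + 100.3/1.403 = 90.0997 °C.
T(t) = T_ss + (T₀ − T_ss)e^(−t/τ); set T = 113.1:
t = −τ ln[(T − T_ss)/(T₀ − T_ss)] = −659.391 · ln(0.476194) = 489.222 min.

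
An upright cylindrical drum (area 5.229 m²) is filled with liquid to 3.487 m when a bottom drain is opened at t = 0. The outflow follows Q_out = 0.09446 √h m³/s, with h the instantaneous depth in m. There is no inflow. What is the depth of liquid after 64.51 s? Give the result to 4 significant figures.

1.650 m

With no inflow, A dh/dt = −0.09446 √h.
Separate and integrate: 2(√h − √h₀) = −(0.09446/A) t.
√h = √3.487 − 0.09446·64.51/(2·5.229) = 1.86735 − 0.582675 = 1.28468.
h = 1.28468² = 1.65039 m.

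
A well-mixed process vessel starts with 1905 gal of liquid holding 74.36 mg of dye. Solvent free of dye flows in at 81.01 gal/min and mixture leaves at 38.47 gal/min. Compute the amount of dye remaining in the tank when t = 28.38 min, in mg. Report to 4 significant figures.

47.70 mg

Total volume: dV/dt = Q_in − Q_out = 42.5400 gal/min, so V(t) = 1905 + 42.5400 t and V(28.38) = 3112.29 gal.
No dye enters, so dm/dt = −Q_out · (m/V).
dm/m = −Q_out dt/(V₀ + 42.5400 t); integrating gives ln(m/m₀) = −(Q_out/(Q_in−Q_out)) ln(V/V₀).
m = m₀ (V₀/V)^(Q_out/(Q_in−Q_out)) = 74.36 × (1905/3112.29)^(0.904325) = 47.7036 mg.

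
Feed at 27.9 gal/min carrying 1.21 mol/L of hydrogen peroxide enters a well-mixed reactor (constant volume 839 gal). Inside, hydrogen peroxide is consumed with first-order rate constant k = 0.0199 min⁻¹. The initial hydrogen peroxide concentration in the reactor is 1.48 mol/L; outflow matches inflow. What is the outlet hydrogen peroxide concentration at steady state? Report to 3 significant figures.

0.757 mol/L

Species balance: V dC/dt = Q C_in − Q C − k V C.
At steady state: 0 = Q C_in − (Q + kV) C_ss, so C_ss = Q C_in/(Q + kV).
C_ss = 27.9·1.21/(27.9 + 0.0199·839) = 33.759/44.596 = 0.75699 mol/L.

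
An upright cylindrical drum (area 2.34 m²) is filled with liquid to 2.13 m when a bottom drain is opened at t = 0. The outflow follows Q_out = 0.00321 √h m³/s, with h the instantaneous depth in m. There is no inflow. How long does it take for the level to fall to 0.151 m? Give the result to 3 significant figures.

1560 s

Accumulation of liquid (constant cross-section A): A dh/dt = −0.00321 √h.
∫ h^(−1/2) dh = −(0.00321/A) ∫ dt, giving 2√h = 2√h₀ − (0.00321/A) t.
t = 2A(√h₀ − √h)/0.00321 = 2·2.34·(√2.13 − √0.151)/0.00321
  = 4.6800 × (1.4595 − 0.38859) / 0.00321 = 1561.3 s.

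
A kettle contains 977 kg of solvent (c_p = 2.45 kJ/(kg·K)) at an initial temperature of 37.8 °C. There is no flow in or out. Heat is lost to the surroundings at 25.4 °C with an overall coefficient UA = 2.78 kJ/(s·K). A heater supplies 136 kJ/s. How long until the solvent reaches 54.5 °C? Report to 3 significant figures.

526 s

M c_p dT/dt = −UA(T − T_amb) + Q̇.
τ = M c_p/UA = 861.03 s; T_ss = T_amb + Q̇/UA = 25.4 + 136/2.78 = 74.321 °C.
T(t) = T_ss + (T₀ − T_ss)e^(−t/τ); set T = 54.5:
t = −τ ln[(T − T_ss)/(T₀ − T_ss)] = −861.03 · ln(0.54273) = 526.21 s.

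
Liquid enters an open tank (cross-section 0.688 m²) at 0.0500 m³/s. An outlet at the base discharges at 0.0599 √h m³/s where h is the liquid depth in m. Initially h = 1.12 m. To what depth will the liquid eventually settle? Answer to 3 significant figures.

Level balance: A dh/dt = 0.0500 − 0.0599 √h. Setting dh/dt = 0:
Q_in = 0.0599 √h_ss ⇒ √h_ss = 0.0500/0.0599 = 0.83472.
h_ss = 0.83472² = 0.69677 m. (Since h₀ = 1.12 m > h_ss, the level will fall toward this value.)

0.697 m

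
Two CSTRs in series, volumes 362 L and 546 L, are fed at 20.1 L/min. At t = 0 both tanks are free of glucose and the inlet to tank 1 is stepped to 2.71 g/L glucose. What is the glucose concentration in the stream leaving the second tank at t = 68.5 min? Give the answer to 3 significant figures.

Species balance on tank i: dCᵢ/dt = (Cᵢ₋₁ − Cᵢ)/τᵢ with τᵢ = Vᵢ/Q.
τ₁ = 362/20.1 = 18.010 min; τ₂ = 546/20.1 = 27.164 min.
Tank 1: C₁ = C_in(1 − e^(−t/τ₁)). Tank 2 (τ₁ ≠ τ₂): C₂ = C_in[1 − (τ₁ e^(−t/τ₁) − τ₂ e^(−t/τ₂))/(τ₁ − τ₂)].
At t = 68.5: e^(−t/τ₁) = 0.022294, e^(−t/τ₂) = 0.080323.
C₂ = 2.71·[1 − (18.010·0.022294 − 27.164·0.080323)/(-9.1542)] = 2.71·0.80551 = 2.1829 g/L.

2.18 g/L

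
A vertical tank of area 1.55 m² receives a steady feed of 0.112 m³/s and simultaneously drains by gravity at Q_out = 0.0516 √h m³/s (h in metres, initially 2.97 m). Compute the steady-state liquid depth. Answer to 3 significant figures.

4.71 m

A dh/dt = Q_in − 0.0516 √h. Steady state requires inflow = outflow:
Q_in = 0.0516 √h_ss ⇒ √h_ss = 0.112/0.0516 = 2.1705.
h_ss = 2.1705² = 4.7113 m. (Since h₀ = 2.97 m < h_ss, the level will rise toward this value.)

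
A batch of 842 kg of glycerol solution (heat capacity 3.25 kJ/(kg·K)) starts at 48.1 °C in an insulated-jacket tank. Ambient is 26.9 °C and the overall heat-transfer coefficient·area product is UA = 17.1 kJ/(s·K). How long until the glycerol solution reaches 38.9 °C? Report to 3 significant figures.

Heat balance on the well-mixed liquid: M c_p dT/dt = −UA(T − T_amb).
τ = M c_p/UA = 160.03 s; T_ss = T_amb = 26.900 °C.
T(t) = T_ss + (T₀ − T_ss)e^(−t/τ); set T = 38.9:
t = −τ ln[(T − T_ss)/(T₀ − T_ss)] = −160.03 · ln(0.56604) = 91.072 s.

91.1 s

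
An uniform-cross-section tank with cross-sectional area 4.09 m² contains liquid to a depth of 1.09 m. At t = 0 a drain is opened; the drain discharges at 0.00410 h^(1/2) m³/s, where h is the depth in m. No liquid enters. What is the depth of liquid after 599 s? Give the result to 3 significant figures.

A dh/dt = −Q_out = −0.00410 √h.
Separate and integrate: 2(√h − √h₀) = −(0.00410/A) t.
√h = √1.09 − 0.00410·599/(2·4.09) = 1.0440 − 0.30023 = 0.74380.
h = 0.74380² = 0.55324 m.

0.553 m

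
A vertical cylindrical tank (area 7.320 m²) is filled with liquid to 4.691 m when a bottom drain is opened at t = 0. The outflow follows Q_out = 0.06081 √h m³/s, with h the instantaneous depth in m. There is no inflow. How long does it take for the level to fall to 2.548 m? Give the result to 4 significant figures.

A dh/dt = −Q_out = −0.06081 √h.
Separate and integrate: 2(√h − √h₀) = −(0.06081/A) t.
t = 2A(√h₀ − √h)/0.06081 = 2·7.320·(√4.691 − √2.548)/0.06081
  = 14.6400 × (2.16587 − 1.59625) / 0.06081 = 137.137 s.

137.1 s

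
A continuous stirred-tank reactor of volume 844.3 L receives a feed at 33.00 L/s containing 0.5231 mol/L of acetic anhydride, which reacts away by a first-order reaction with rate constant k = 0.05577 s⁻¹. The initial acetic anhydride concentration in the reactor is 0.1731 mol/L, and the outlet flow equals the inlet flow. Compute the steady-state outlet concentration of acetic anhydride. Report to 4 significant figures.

0.2155 mol/L

Accumulation = in − out − consumed: V dC/dt = Q C_in − Q C − k V C.
At steady state: 0 = Q C_in − (Q + kV) C_ss, so C_ss = Q C_in/(Q + kV).
C_ss = 33.00·0.5231/(33.00 + 0.05577·844.3) = 17.2623/80.0866 = 0.215545 mol/L.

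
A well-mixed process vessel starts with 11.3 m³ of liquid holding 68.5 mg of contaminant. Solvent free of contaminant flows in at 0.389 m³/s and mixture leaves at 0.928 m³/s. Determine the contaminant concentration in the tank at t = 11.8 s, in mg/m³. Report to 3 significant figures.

Let m(t) be the amount of contaminant. Volume: V(t) = V₀ + (Q_in − Q_out) t = 11.3 − 0.53900 t; V(11.8) = 4.9398 m³.
Species balance (pure solvent in): dm/dt = −Q_out · m/V(t).
dm/m = −Q_out dt/(V₀ − 0.53900 t); integrating gives ln(m/m₀) = −(Q_out/(Q_in−Q_out)) ln(V/V₀).
m = m₀ (V₀/V)^(Q_out/(Q_in−Q_out)) = 68.5 × (11.3/4.9398)^(-1.7217) = 16.480 mg.
C = m/V = 16.480/4.9398 = 3.3362 mg/m³.

3.34 mg/m³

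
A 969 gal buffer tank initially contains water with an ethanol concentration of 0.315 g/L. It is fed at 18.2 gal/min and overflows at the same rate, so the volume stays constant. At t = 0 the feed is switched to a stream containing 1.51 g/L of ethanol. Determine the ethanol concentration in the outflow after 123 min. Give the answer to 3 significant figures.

1.39 g/L

Species balance on the tank: V dC/dt = Q(C_in − C).
Time constant τ = V/Q = 969/18.2 = 53.242 min.
C approaches C_in exponentially: C(t) = C_in + (C₀ − C_in) e^(−t/τ).
C(123) = 1.51 + (0.315 − 1.51)·e^(−123/53.242) = 1.51 + (-1.1950)·0.099240 = 1.3914 g/L.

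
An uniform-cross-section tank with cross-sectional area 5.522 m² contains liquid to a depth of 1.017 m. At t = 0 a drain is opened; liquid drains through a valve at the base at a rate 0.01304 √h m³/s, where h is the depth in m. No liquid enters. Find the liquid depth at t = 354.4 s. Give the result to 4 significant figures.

0.3481 m

A dh/dt = −Q_out = −0.01304 √h.
Separate and integrate: 2(√h − √h₀) = −(0.01304/A) t.
√h = √1.017 − 0.01304·354.4/(2·5.522) = 1.00846 − 0.418451 = 0.590013.
h = 0.590013² = 0.348115 m.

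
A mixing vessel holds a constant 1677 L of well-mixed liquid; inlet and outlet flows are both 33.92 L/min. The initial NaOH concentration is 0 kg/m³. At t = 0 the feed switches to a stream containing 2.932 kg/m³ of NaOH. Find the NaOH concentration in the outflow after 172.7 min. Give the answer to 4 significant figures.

2.843 kg/m³

Mass balance on the solute (V constant): V dC/dt = Q(C_in − C).
Time constant τ = V/Q = 1677/33.92 = 49.4399 min.
Integrating: C(t) = C_in + (C₀ − C_in) e^(−t/τ).
C(172.7) = 2.932 + (0 − 2.932)·e^(−172.7/49.4399) = 2.932 + (-2.93200)·0.0304055 = 2.84285 kg/m³.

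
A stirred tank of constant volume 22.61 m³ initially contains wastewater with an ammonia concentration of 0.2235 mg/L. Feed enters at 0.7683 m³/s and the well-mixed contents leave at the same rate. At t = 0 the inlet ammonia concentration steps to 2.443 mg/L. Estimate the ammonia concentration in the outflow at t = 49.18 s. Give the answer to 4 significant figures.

2.026 mg/L

Mass balance on the solute (V constant): V dC/dt = Q(C_in − C).
So dC/dt = (C_in − C)/τ with τ = V/Q = 22.61/0.7683 = 29.4286 s.
Integrating: C(t) = C_in + (C₀ − C_in) e^(−t/τ).
C(49.18) = 2.443 + (0.2235 − 2.443)·e^(−49.18/29.4286) = 2.443 + (-2.21950)·0.188028 = 2.02567 mg/L.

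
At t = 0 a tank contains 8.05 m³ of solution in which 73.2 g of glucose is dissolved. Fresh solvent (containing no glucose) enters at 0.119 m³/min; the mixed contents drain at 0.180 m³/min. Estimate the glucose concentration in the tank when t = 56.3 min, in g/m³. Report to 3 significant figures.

Let m(t) be the amount of glucose. Volume: V(t) = V₀ + (Q_in − Q_out) t = 8.05 − 0.061000 t; V(56.3) = 4.6157 m³.
Species balance (pure solvent in): dm/dt = −Q_out · m/V(t).
Separate: dm/m = −Q_out dt/V(t) ⇒ ln(m/m₀) = −(Q_out/(Q_in−Q_out)) ln(V/V₀).
m = m₀ (V₀/V)^(Q_out/(Q_in−Q_out)) = 73.2 × (8.05/4.6157)^(-2.9508) = 14.181 g.
C = m/V = 14.181/4.6157 = 3.0724 g/m³.

3.07 g/m³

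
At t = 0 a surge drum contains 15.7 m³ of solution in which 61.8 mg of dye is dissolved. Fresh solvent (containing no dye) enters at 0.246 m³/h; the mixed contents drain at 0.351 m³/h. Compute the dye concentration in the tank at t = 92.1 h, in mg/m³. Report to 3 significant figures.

Let m(t) be the amount of dye. Volume: V(t) = V₀ + (Q_in − Q_out) t = 15.7 − 0.10500 t; V(92.1) = 6.0295 m³.
Species balance (pure solvent in): dm/dt = −Q_out · m/V(t).
Separate: dm/m = −Q_out dt/V(t) ⇒ ln(m/m₀) = −(Q_out/(Q_in−Q_out)) ln(V/V₀).
m = m₀ (V₀/V)^(Q_out/(Q_in−Q_out)) = 61.8 × (15.7/6.0295)^(-3.3429) = 2.5214 mg.
C = m/V = 2.5214/6.0295 = 0.41817 mg/m³.

0.418 mg/m³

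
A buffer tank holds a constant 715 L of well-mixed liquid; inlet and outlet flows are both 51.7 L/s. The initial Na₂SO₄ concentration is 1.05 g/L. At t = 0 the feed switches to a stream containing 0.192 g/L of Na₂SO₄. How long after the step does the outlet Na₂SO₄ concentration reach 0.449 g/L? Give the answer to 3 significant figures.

Mass balance on the solute (V constant): V dC/dt = Q(C_in − C), so τ = V/Q = 13.830 s.
C(t) = C_in + (C₀ − C_in) e^(−t/τ). Set C = 0.449 and solve for t:
e^(−t/τ) = (C − C_in)/(C₀ − C_in) = (0.449 − 0.192)/(1.05 − 0.192) = 0.29953
t = −τ ln(…) = 13.830 × 1.2055 = 16.672 s.

16.7 s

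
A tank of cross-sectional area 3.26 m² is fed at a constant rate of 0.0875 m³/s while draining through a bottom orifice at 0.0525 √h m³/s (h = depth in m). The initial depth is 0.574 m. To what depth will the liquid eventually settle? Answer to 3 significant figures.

2.78 m

A dh/dt = Q_in − 0.0525 √h. Steady state requires inflow = outflow:
Q_in = 0.0525 √h_ss ⇒ √h_ss = 0.0875/0.0525 = 1.6667.
h_ss = 1.6667² = 2.7778 m. (Since h₀ = 0.574 m < h_ss, the level will rise toward this value.)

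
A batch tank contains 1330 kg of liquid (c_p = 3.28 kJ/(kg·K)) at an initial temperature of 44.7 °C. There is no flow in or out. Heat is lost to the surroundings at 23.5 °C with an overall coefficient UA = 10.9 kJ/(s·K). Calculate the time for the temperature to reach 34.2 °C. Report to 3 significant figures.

M c_p dT/dt = −UA(T − T_amb).
τ = M c_p/UA = 400.22 s; T_ss = T_amb = 23.500 °C.
T(t) = T_ss + (T₀ − T_ss)e^(−t/τ); set T = 34.2:
t = −τ ln[(T − T_ss)/(T₀ − T_ss)] = −400.22 · ln(0.50472) = 273.65 s.

274 s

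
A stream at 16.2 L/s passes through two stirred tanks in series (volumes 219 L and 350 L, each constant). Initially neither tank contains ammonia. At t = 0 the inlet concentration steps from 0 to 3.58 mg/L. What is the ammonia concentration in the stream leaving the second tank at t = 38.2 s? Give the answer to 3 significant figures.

2.30 mg/L

Each tank obeys Vᵢ dCᵢ/dt = Q(Cᵢ₋₁ − Cᵢ), so τᵢ = Vᵢ/Q.
τ₁ = 219/16.2 = 13.519 s; τ₂ = 350/16.2 = 21.605 s.
Solving the cascade with C₁(0)=C₂(0)=0 gives C₂(t) = C_in[1 − (τ₁ e^(−t/τ₁) − τ₂ e^(−t/τ₂))/(τ₁ − τ₂)].
At t = 38.2: e^(−t/τ₁) = 0.059264, e^(−t/τ₂) = 0.17065.
C₂ = 3.58·[1 − (13.519·0.059264 − 21.605·0.17065)/(-8.0864)] = 3.58·0.64313 = 2.3024 mg/L.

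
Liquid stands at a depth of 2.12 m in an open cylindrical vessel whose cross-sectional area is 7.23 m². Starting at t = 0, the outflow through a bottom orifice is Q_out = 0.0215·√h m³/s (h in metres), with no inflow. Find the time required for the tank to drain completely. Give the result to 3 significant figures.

Mass balance (ρ constant): A dh/dt = −0.0215 √h.
This is separable: 2 d(√h)/dt = −0.0215/A, so √h = √h₀ − (0.0215/(2A)) t.
Tank is empty when √h = 0: t_empty = 2A√h₀/0.0215.
t_empty = 2·7.23·√2.12/0.0215 = 14.460·1.4560/0.0215 = 979.26 s.

979 s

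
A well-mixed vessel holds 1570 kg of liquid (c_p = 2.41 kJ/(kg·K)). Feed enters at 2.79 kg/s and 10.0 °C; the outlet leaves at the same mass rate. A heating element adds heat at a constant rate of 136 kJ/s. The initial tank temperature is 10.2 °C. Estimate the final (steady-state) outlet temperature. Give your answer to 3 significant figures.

M c_p dT/dt = ṁ c_p (T_in − T) + Q̇.
At steady state dT/dt = 0 ⇒ T_ss = T_in + Q̇/(ṁ c_p) = 10.0 + 136/(2.79·2.41) = 30.226 °C.

30.2 °C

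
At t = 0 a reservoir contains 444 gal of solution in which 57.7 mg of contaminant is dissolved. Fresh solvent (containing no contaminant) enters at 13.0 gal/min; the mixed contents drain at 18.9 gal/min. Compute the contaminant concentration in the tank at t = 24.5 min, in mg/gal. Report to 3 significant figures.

Total volume: dV/dt = Q_in − Q_out = -5.9000 gal/min, so V(t) = 444 − 5.9000 t and V(24.5) = 299.45 gal.
Species balance (pure solvent in): dm/dt = −Q_out · m/V(t).
Separate: dm/m = −Q_out dt/V(t) ⇒ ln(m/m₀) = −(Q_out/(Q_in−Q_out)) ln(V/V₀).
m = m₀ (V₀/V)^(Q_out/(Q_in−Q_out)) = 57.7 × (444/299.45)^(-3.2034) = 16.338 mg.
C = m/V = 16.338/299.45 = 0.054561 mg/gal.

0.0546 mg/gal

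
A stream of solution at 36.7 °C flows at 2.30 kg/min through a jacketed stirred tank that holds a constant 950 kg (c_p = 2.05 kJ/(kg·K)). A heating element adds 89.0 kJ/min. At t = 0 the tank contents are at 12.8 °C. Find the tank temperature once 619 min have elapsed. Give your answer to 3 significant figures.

M c_p dT/dt = ṁ c_p (T_in − T) + Q̇.
Rearrange: dT/dt = (T_ss − T)/τ with τ = M/ṁ = 413.04 min and T_ss = T_in + Q̇/(ṁ c_p) = 55.576 °C.
Solution: T(t) = T_ss + (T₀ − T_ss) e^(−t/τ).
T(619) = 55.576 + (-42.776)·e^(−619/413.04) = 55.576 + (-42.776)·0.22344 = 46.018 °C.

46.0 °C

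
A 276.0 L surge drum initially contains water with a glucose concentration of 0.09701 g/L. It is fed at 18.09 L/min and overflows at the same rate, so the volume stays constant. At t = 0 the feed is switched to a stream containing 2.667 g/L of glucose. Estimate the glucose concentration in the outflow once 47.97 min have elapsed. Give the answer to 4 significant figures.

2.556 g/L

Mass balance on the solute (V constant): V dC/dt = Q(C_in − C).
Time constant τ = V/Q = 276.0/18.09 = 15.2570 min.
Integrating: C(t) = C_in + (C₀ − C_in) e^(−t/τ).
C(47.97) = 2.667 + (0.09701 − 2.667)·e^(−47.97/15.2570) = 2.667 + (-2.56999)·0.0431048 = 2.55622 g/L.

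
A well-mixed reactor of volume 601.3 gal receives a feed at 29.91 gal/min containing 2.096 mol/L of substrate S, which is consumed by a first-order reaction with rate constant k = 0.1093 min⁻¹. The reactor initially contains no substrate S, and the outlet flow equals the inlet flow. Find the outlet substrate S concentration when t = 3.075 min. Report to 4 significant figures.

V dC/dt = Q(C_in − C) − k V C.
dC/dt = (Q/V) C_in − (Q/V + k) C; effective rate a = Q/V + k = 0.0497422 + 0.1093 = 0.159042 min⁻¹.
C_ss = Q C_in/(Q + kV) = 0.655547 mol/L; C(t) = C_ss + (C₀ − C_ss) e^(−a t).
C(3.075) = 0.655547 + (-0.655547)·e^(−0.159042·3.075) = 0.655547 + (-0.655547)·0.613206 = 0.253562 mol/L.

0.2536 mol/L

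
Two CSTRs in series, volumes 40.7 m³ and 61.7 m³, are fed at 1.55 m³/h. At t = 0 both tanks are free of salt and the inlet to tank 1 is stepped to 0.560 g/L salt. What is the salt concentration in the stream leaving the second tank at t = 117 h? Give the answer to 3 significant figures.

Each tank obeys Vᵢ dCᵢ/dt = Q(Cᵢ₋₁ − Cᵢ), so τᵢ = Vᵢ/Q.
τ₁ = 40.7/1.55 = 26.258 h; τ₂ = 61.7/1.55 = 39.806 h.
Tank 1: C₁ = C_in(1 − e^(−t/τ₁)). Tank 2 (τ₁ ≠ τ₂): C₂ = C_in[1 − (τ₁ e^(−t/τ₁) − τ₂ e^(−t/τ₂))/(τ₁ − τ₂)].
At t = 117: e^(−t/τ₁) = 0.011611, e^(−t/τ₂) = 0.052907.
C₂ = 0.560·[1 − (26.258·0.011611 − 39.806·0.052907)/(-13.548)] = 0.560·0.86706 = 0.48555 g/L.

0.486 g/L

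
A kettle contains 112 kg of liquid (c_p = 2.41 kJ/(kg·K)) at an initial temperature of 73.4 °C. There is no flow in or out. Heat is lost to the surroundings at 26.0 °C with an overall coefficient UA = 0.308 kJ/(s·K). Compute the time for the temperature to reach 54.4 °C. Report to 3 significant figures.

M c_p dT/dt = −UA(T − T_amb).
τ = M c_p/UA = 876.36 s; T_ss = T_amb = 26.000 °C.
T(t) = T_ss + (T₀ − T_ss)e^(−t/τ); set T = 54.4:
t = −τ ln[(T − T_ss)/(T₀ − T_ss)] = −876.36 · ln(0.59916) = 448.90 s.

449 s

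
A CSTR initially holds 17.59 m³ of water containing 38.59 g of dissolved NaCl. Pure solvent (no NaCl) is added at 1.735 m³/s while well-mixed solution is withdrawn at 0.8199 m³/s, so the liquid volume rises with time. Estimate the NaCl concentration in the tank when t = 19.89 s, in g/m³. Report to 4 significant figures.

Total volume: dV/dt = Q_in − Q_out = 0.915100 m³/s, so V(t) = 17.59 + 0.915100 t and V(19.89) = 35.7913 m³.
Species balance (pure solvent in): dm/dt = −Q_out · m/V(t).
Separate: dm/m = −Q_out dt/V(t) ⇒ ln(m/m₀) = −(Q_out/(Q_in−Q_out)) ln(V/V₀).
m = m₀ (V₀/V)^(Q_out/(Q_in−Q_out)) = 38.59 × (17.59/35.7913)^(0.895968) = 20.4201 g.
C = m/V = 20.4201/35.7913 = 0.570532 g/m³.

0.5705 g/m³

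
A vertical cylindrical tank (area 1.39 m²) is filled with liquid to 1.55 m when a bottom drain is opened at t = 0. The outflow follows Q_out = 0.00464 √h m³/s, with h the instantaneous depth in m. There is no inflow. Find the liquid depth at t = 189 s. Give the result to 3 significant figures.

With no inflow, A dh/dt = −0.00464 √h.
∫ h^(−1/2) dh = −(0.00464/A) ∫ dt, giving 2√h = 2√h₀ − (0.00464/A) t.
√h = √1.55 − 0.00464·189/(2·1.39) = 1.2450 − 0.31545 = 0.92954.
h = 0.92954² = 0.86404 m.

0.864 m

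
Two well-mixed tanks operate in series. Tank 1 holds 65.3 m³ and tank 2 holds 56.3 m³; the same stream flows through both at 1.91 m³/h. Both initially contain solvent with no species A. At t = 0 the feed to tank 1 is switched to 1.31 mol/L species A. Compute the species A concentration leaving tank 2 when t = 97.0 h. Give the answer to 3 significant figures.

Each tank obeys Vᵢ dCᵢ/dt = Q(Cᵢ₋₁ − Cᵢ), so τᵢ = Vᵢ/Q.
τ₁ = 65.3/1.91 = 34.188 h; τ₂ = 56.3/1.91 = 29.476 h.
Tank 1: C₁ = C_in(1 − e^(−t/τ₁)). Tank 2 (τ₁ ≠ τ₂): C₂ = C_in[1 − (τ₁ e^(−t/τ₁) − τ₂ e^(−t/τ₂))/(τ₁ − τ₂)].
At t = 97.0: e^(−t/τ₁) = 0.058589, e^(−t/τ₂) = 0.037225.
C₂ = 1.31·[1 − (34.188·0.058589 − 29.476·0.037225)/(4.7120)] = 1.31·0.80777 = 1.0582 mol/L.

1.06 mol/L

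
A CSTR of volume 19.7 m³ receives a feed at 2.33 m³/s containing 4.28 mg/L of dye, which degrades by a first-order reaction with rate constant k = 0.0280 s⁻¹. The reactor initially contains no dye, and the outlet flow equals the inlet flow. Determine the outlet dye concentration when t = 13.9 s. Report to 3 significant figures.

Species balance: V dC/dt = Q C_in − Q C − k V C.
This is linear with rate a = Q/V + k = 0.14627 s⁻¹.
C_ss = Q C_in/(Q + kV) = 3.4607 mg/L; C(t) = C_ss + (C₀ − C_ss) e^(−a t).
C(13.9) = 3.4607 + (-3.4607)·e^(−0.14627·13.9) = 3.4607 + (-3.4607)·0.13091 = 3.0077 mg/L.

3.01 mg/L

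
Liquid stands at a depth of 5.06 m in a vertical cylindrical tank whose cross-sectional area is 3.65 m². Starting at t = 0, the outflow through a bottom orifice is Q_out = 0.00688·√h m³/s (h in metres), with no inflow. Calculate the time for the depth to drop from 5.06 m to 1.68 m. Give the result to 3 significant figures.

1010 s

A dh/dt = −Q_out = −0.00688 √h.
Separate and integrate: 2(√h − √h₀) = −(0.00688/A) t.
t = 2A(√h₀ − √h)/0.00688 = 2·3.65·(√5.06 − √1.68)/0.00688
  = 7.3000 × (2.2494 − 1.2961) / 0.00688 = 1011.5 s.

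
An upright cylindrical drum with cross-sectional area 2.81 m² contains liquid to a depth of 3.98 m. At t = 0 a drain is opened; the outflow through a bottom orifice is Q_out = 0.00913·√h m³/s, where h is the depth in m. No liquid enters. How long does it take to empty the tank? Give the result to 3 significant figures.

1230 s

A dh/dt = −Q_out = −0.00913 √h.
∫ h^(−1/2) dh = −(0.00913/A) ∫ dt, giving 2√h = 2√h₀ − (0.00913/A) t.
Tank is empty when √h = 0: t_empty = 2A√h₀/0.00913.
t_empty = 2·2.81·√3.98/0.00913 = 5.6200·1.9950/0.00913 = 1228.0 s.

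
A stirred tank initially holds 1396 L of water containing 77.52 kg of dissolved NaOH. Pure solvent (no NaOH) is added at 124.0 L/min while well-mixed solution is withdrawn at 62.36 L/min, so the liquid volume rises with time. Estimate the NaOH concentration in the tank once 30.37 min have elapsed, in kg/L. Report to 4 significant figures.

0.01003 kg/L

Total volume: dV/dt = Q_in − Q_out = 61.6400 L/min, so V(t) = 1396 + 61.6400 t and V(30.37) = 3268.01 L.
Solute balance: dm/dt = 0 − Q_out C = −Q_out m/V(t).
dm/m = −Q_out dt/(V₀ + 61.6400 t); integrating gives ln(m/m₀) = −(Q_out/(Q_in−Q_out)) ln(V/V₀).
m = m₀ (V₀/V)^(Q_out/(Q_in−Q_out)) = 77.52 × (1396/3268.01)^(1.01168) = 32.7870 kg.
C = m/V = 32.7870/3268.01 = 0.0100327 kg/L.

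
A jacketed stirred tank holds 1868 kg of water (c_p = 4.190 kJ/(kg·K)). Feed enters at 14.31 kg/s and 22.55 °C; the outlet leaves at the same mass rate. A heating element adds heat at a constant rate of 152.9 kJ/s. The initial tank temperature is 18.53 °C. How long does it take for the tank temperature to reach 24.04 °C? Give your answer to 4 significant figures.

M c_p dT/dt = ṁ c_p (T_in − T) + Q̇.
τ = M/ṁ = 130.538 s; T_ss = T_in + Q̇/(ṁ c_p) = 25.1001 °C.
T(t) = T_ss + (T₀ − T_ss) e^(−t/τ). Set T = 24.04:
e^(−t/τ) = (24.04 − 25.1001)/(18.53 − 25.1001) = 0.161350
t = −130.538 · ln(0.161350) = 238.125 s.

238.1 s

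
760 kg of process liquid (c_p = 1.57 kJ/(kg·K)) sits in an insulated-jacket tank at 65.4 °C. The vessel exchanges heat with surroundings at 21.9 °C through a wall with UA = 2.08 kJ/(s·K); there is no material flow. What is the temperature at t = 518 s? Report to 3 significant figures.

39.5 °C

M c_p dT/dt = −UA(T − T_amb).
dT/dt = (T_ss − T)/τ with T_ss = T_amb = 21.900 °C, τ = M c_p/UA = 760·1.57/2.08 = 573.65 s.
This is linear first-order; T(t) = T_ss + (T₀ − T_ss) e^(−t/τ).
T(518) = 21.900 + (43.500)·0.40536 = 39.533 °C.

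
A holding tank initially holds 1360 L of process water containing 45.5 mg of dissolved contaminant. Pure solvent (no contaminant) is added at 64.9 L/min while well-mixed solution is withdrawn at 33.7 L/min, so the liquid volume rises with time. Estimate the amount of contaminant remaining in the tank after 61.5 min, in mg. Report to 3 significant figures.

17.6 mg

Total volume: dV/dt = Q_in − Q_out = 31.200 L/min, so V(t) = 1360 + 31.200 t and V(61.5) = 3278.8 L.
Species balance (pure solvent in): dm/dt = −Q_out · m/V(t).
Separate: dm/m = −Q_out dt/V(t) ⇒ ln(m/m₀) = −(Q_out/(Q_in−Q_out)) ln(V/V₀).
m = m₀ (V₀/V)^(Q_out/(Q_in−Q_out)) = 45.5 × (1360/3278.8)^(1.0801) = 17.588 mg.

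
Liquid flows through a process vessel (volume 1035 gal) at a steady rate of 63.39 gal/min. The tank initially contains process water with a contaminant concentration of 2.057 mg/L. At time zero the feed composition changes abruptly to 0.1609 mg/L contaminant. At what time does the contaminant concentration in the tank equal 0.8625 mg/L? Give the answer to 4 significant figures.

Mass balance on the solute (V constant): V dC/dt = Q(C_in − C), so τ = V/Q = 16.3275 min.
C(t) = C_in + (C₀ − C_in) e^(−t/τ). Set C = 0.8625 and solve for t:
e^(−t/τ) = (C − C_in)/(C₀ − C_in) = (0.8625 − 0.1609)/(2.057 − 0.1609) = 0.370023
t = −τ ln(…) = 16.3275 × 0.994191 = 16.2326 min.

16.23 min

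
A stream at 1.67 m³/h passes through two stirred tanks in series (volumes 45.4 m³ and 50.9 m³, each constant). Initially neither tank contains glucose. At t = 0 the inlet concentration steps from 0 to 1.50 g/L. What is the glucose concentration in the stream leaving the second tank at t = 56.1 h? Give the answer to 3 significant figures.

Species balance on tank i: dCᵢ/dt = (Cᵢ₋₁ − Cᵢ)/τᵢ with τᵢ = Vᵢ/Q.
τ₁ = 45.4/1.67 = 27.186 h; τ₂ = 50.9/1.67 = 30.479 h.
Solving the cascade with C₁(0)=C₂(0)=0 gives C₂(t) = C_in[1 − (τ₁ e^(−t/τ₁) − τ₂ e^(−t/τ₂))/(τ₁ − τ₂)].
At t = 56.1: e^(−t/τ₁) = 0.12700, e^(−t/τ₂) = 0.15872.
C₂ = 1.50·[1 − (27.186·0.12700 − 30.479·0.15872)/(-3.2934)] = 1.50·0.57942 = 0.86912 g/L.

0.869 g/L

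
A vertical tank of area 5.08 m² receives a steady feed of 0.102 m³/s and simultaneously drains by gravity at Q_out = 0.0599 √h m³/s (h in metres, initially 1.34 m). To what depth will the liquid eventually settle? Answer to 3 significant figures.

2.90 m

A dh/dt = Q_in − 0.0599 √h. Steady state requires inflow = outflow:
Q_in = 0.0599 √h_ss ⇒ √h_ss = 0.102/0.0599 = 1.7028.
h_ss = 1.7028² = 2.8997 m. (Since h₀ = 1.34 m < h_ss, the level will rise toward this value.)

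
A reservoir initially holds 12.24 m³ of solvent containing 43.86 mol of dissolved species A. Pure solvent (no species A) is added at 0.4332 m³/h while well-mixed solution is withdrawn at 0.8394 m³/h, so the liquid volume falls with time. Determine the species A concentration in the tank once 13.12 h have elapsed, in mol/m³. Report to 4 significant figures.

Total volume: dV/dt = Q_in − Q_out = -0.406200 m³/h, so V(t) = 12.24 − 0.406200 t and V(13.12) = 6.91066 m³.
Species balance (pure solvent in): dm/dt = −Q_out · m/V(t).
dm/m = −Q_out dt/(V₀ − 0.406200 t); integrating gives ln(m/m₀) = −(Q_out/(Q_in−Q_out)) ln(V/V₀).
m = m₀ (V₀/V)^(Q_out/(Q_in−Q_out)) = 43.86 × (12.24/6.91066)^(-2.06647) = 13.4599 mol.
C = m/V = 13.4599/6.91066 = 1.94770 mol/m³.

1.948 mol/m³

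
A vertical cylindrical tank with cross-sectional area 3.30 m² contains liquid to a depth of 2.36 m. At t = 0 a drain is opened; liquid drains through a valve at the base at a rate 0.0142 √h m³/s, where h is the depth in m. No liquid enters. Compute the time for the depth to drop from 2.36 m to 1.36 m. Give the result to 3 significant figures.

Volume balance on the tank: A dh/dt = −0.0142 √h.
∫ h^(−1/2) dh = −(0.0142/A) ∫ dt, giving 2√h = 2√h₀ − (0.0142/A) t.
t = 2A(√h₀ − √h)/0.0142 = 2·3.30·(√2.36 − √1.36)/0.0142
  = 6.6000 × (1.5362 − 1.1662) / 0.0142 = 171.99 s.

172 s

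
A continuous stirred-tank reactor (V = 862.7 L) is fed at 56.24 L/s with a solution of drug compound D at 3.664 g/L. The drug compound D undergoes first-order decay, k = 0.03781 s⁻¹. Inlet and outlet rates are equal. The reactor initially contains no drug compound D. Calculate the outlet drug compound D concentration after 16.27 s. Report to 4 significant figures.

1.885 g/L

V dC/dt = Q(C_in − C) − k V C.
dC/dt = (Q/V) C_in − (Q/V + k) C; effective rate a = Q/V + k = 0.0651907 + 0.03781 = 0.103001 s⁻¹.
C_ss = Q C_in/(Q + kV) = 2.31900 g/L; C(t) = C_ss + (C₀ − C_ss) e^(−a t).
C(16.27) = 2.31900 + (-2.31900)·e^(−0.103001·16.27) = 2.31900 + (-2.31900)·0.187154 = 1.88499 g/L.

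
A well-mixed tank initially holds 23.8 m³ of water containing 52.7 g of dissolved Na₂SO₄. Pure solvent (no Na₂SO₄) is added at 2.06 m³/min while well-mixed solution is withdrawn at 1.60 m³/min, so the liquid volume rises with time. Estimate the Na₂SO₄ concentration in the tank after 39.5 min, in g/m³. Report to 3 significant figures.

0.175 g/m³

Total volume: dV/dt = Q_in − Q_out = 0.46000 m³/min, so V(t) = 23.8 + 0.46000 t and V(39.5) = 41.970 m³.
Species balance (pure solvent in): dm/dt = −Q_out · m/V(t).
dm/m = −Q_out dt/(V₀ + 0.46000 t); integrating gives ln(m/m₀) = −(Q_out/(Q_in−Q_out)) ln(V/V₀).
m = m₀ (V₀/V)^(Q_out/(Q_in−Q_out)) = 52.7 × (23.8/41.970)^(3.4783) = 7.3265 g.
C = m/V = 7.3265/41.970 = 0.17457 g/m³.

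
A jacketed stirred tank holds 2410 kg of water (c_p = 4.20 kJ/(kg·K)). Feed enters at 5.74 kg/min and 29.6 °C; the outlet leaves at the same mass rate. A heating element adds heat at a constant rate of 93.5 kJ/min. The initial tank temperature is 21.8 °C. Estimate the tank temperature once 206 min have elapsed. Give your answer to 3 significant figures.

26.3 °C

M c_p dT/dt = ṁ c_p (T_in − T) + Q̇.
τ = M/ṁ = 419.86 min; T_ss = T_in + Q̇/(ṁ c_p) = 29.6 + 93.5/(5.74·4.20) = 33.478 °C.
T approaches T_ss exponentially: T(t) = T_ss + (T₀ − T_ss) e^(−t/τ).
T(206) = 33.478 + (-11.678)·e^(−206/419.86) = 33.478 + (-11.678)·0.61224 = 26.328 °C.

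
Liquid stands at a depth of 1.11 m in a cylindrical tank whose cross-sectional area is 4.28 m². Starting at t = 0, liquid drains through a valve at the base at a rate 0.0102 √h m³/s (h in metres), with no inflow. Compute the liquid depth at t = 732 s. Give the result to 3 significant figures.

Volume balance on the tank: A dh/dt = −0.0102 √h.
Separate and integrate: 2(√h − √h₀) = −(0.0102/A) t.
√h = √1.11 − 0.0102·732/(2·4.28) = 1.0536 − 0.87224 = 0.18132.
h = 0.18132² = 0.032878 m.

0.0329 m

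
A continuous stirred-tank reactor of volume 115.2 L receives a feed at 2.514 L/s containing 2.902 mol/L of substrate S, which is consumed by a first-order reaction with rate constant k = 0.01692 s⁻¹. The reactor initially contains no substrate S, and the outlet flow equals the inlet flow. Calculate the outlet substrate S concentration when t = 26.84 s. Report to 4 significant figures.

1.057 mol/L

V dC/dt = Q(C_in − C) − k V C.
dC/dt = (Q/V) C_in − (Q/V + k) C; effective rate a = Q/V + k = 0.0218229 + 0.01692 = 0.0387429 s⁻¹.
C_ss = Q C_in/(Q + kV) = 1.63462 mol/L; C(t) = C_ss + (C₀ − C_ss) e^(−a t).
C(26.84) = 1.63462 + (-1.63462)·e^(−0.0387429·26.84) = 1.63462 + (-1.63462)·0.353504 = 1.05678 mol/L.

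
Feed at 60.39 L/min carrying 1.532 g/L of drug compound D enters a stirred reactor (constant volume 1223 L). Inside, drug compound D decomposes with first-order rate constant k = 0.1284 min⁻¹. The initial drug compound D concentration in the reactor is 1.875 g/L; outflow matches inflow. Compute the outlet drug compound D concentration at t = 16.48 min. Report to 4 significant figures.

V dC/dt = Q(C_in − C) − k V C.
This is linear with rate a = Q/V + k = 0.177779 min⁻¹.
C_ss = Q C_in/(Q + kV) = 0.425518 g/L; C(t) = C_ss + (C₀ − C_ss) e^(−a t).
C(16.48) = 0.425518 + (1.44948)·e^(−0.177779·16.48) = 0.425518 + (1.44948)·0.0534082 = 0.502932 g/L.

0.5029 g/L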